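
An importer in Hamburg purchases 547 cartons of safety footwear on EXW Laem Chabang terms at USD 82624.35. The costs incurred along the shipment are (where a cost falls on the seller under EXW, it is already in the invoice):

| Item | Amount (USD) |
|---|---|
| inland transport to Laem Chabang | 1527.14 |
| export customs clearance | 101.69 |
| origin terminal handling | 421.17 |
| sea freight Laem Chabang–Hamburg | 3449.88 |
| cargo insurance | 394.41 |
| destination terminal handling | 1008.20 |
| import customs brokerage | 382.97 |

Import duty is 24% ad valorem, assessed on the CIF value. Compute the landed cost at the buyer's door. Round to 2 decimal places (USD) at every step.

EXW: the seller makes goods available at their premises; the buyer bears all onward costs.
CIF value = EXW price + inland to port + export clearance + origin terminal + freight + insurance = 82624.35 + 1527.14 + 101.69 + 421.17 + 3449.88 + 394.41 = 88518.64
Import duty = 88518.64 × 24% = 21244.47
Buyer bears: inland to port 1527.14 + export clearance 101.69 + origin terminal 421.17 + freight 3449.88 + insurance 394.41 + destination terminal 1008.20 + brokerage 382.97 + duty 21244.47 = 28529.93
Landed cost = invoice 82624.35 + 28529.93 = 111154.28

Total landed cost: USD 111154.28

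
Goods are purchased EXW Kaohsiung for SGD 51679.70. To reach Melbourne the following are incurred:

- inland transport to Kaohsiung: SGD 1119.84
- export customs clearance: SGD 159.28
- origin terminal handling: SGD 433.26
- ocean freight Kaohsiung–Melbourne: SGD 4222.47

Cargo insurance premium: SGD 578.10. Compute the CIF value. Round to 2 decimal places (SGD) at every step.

CIF value: SGD 58192.65

CIF = EXW price + pre-shipment costs + freight + insurance
CIF = 51679.70 + 1119.84 + 159.28 + 433.26 + 4222.47 + 578.10 = 58192.65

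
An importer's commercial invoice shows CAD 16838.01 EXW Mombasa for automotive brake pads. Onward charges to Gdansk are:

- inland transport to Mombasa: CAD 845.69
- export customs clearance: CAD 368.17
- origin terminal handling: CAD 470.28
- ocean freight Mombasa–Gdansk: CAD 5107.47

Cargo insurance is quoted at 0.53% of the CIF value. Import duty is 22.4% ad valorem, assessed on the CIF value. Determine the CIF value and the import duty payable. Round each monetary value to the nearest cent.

CIF value: CAD 23755.52; import duty: CAD 5321.24

Let C be the CIF value. C = EXW price + pre-shipment costs + freight + 0.53% × C
C − 0.53% × C = 16838.01 + 845.69 + 368.17 + 470.28 + 5107.47
0.9947 × C = 23629.62
C = 23629.62 / 0.9947 = 23755.52
Insurance premium = 0.53% × 23755.52 = 125.90
Import duty = 23755.52 × 22.4% = 5321.24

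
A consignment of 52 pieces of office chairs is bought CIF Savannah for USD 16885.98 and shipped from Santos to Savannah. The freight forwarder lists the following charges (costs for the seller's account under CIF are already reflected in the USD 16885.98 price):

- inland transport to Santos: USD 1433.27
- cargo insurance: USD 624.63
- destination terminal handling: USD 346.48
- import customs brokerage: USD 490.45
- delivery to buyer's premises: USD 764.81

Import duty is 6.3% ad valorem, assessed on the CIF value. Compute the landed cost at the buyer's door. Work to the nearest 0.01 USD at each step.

Total landed cost: USD 19551.54

CIF: the seller pays costs through ocean freight and marine insurance to the destination port.
Already in the invoice (seller's account under CIF): inland to port, insurance — exclude.
The CIF price already equals the CIF value: 16885.98
Import duty = 16885.98 × 6.3% = 1063.82
Buyer bears: destination terminal 346.48 + brokerage 490.45 + delivery 764.81 + duty 1063.82 = 2665.56
Landed cost = invoice 16885.98 + 2665.56 = 19551.54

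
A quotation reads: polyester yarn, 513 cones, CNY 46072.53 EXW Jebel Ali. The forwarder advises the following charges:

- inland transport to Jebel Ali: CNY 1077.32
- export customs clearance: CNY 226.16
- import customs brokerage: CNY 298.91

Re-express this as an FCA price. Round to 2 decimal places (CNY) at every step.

FCA price: CNY 47376.01

Not relevant to the conversion: brokerage — on the buyer under both terms; not part of either seller's price.
From EXW to FCA, the seller additionally bears: inland to port, export clearance.
FCA price = 46072.53 + 1077.32 + 226.16 = 47376.01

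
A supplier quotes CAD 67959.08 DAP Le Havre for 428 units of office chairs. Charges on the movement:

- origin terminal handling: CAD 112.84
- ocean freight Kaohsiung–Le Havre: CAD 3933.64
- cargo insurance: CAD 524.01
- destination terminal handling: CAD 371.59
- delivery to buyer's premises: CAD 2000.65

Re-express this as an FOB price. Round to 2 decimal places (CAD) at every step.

FOB price: CAD 61129.19

Not relevant to the conversion: origin terminal — on the seller under both DAP and FOB; already in the DAP price and stays in the FOB price.
From DAP to FOB, the seller no longer bears: freight, insurance, destination terminal, delivery.
FOB price = 67959.08 − 3933.64 − 524.01 − 371.59 − 2000.65 = 61129.19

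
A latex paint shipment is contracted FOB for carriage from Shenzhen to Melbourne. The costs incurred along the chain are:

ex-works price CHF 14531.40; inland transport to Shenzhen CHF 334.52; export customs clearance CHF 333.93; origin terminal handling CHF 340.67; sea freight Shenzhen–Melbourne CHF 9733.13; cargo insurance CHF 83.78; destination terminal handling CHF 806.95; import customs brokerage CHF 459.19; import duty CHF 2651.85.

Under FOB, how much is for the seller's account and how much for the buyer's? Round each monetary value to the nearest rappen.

FOB: the seller bears costs until goods are on board at the origin port; the buyer bears freight, insurance and all costs thereafter.
Seller's account: goods 14531.40 + inland to port 334.52 + export clearance 333.93 + origin terminal 340.67 = 15540.52
Buyer's account: freight 9733.13 + insurance 83.78 + destination terminal 806.95 + brokerage 459.19 + duty 2651.85 = 13734.90

Seller: CHF 15540.52; buyer: CHF 13734.90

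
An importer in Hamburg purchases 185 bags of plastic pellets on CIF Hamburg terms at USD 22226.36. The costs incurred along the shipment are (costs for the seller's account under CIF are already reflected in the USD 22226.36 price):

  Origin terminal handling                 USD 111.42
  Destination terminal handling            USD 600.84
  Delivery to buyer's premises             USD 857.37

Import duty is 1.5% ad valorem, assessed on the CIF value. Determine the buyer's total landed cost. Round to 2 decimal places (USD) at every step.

Total landed cost: USD 24017.97

CIF: the seller pays costs through ocean freight and marine insurance to the destination port.
Already in the invoice (seller's account under CIF): origin terminal — exclude.
The CIF price already equals the CIF value: 22226.36
Import duty = 22226.36 × 1.5% = 333.40
Buyer bears: destination terminal 600.84 + delivery 857.37 + duty 333.40 = 1791.61
Landed cost = invoice 22226.36 + 1791.61 = 24017.97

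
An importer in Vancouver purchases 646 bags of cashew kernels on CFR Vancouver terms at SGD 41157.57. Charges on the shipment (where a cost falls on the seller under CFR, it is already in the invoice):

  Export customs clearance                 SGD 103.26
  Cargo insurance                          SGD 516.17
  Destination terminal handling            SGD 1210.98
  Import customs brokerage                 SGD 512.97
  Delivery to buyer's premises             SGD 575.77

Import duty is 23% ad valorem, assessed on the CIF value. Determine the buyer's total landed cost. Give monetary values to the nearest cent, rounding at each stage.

Total landed cost: SGD 53558.42

CFR: the seller pays costs through ocean freight to the destination port, but not insurance.
Already in the invoice (seller's account under CFR): export clearance — exclude.
CIF value = CFR price + insurance = 41157.57 + 516.17 = 41673.74
Import duty = 41673.74 × 23% = 9584.96
Buyer bears: insurance 516.17 + destination terminal 1210.98 + brokerage 512.97 + delivery 575.77 + duty 9584.96 = 12400.85
Landed cost = invoice 41157.57 + 12400.85 = 53558.42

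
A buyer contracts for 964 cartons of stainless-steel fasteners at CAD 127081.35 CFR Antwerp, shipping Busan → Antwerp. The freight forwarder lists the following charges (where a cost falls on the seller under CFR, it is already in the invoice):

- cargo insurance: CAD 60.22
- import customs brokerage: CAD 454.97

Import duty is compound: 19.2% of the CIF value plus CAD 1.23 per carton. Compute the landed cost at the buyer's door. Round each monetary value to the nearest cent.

Total landed cost: CAD 153193.44

CFR: the seller pays costs through ocean freight to the destination port, but not insurance.
CIF value = CFR price + insurance = 127081.35 + 60.22 = 127141.57
Ad valorem component: 127141.57 × 19.2% = 24411.18
Specific component: 964 × 1.23 = 1185.72
Import duty = 24411.18 + 1185.72 = 25596.90
Buyer bears: insurance 60.22 + brokerage 454.97 + duty 25596.90 = 26112.09
Landed cost = invoice 127081.35 + 26112.09 = 153193.44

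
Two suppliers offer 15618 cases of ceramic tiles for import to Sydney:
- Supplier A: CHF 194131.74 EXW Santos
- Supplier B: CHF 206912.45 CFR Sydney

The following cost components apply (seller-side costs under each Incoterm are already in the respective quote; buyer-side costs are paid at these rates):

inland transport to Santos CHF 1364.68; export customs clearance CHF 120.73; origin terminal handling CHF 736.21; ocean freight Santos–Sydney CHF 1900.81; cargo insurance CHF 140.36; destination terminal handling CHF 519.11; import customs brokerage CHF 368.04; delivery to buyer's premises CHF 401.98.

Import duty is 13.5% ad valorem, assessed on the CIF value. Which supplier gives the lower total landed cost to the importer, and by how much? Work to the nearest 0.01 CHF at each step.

Supplier A (EXW):
CIF value = EXW price + inland to port + export clearance + origin terminal + freight + insurance = 194131.74 + 1364.68 + 120.73 + 736.21 + 1900.81 + 140.36 = 198394.53
Import duty = 198394.53 × 13.5% = 26783.26
Buyer bears (A): 1364.68 + 120.73 + 736.21 + 1900.81 + 140.36 + 519.11 + 368.04 + 401.98 = 5551.92
Landed cost (A) = invoice 194131.74 + 5551.92 + duty 26783.26 = 226466.92
Supplier B (CFR):
CIF value = CFR price + insurance = 206912.45 + 140.36 = 207052.81
Import duty = 207052.81 × 13.5% = 27952.13
Buyer bears (B): 140.36 + 519.11 + 368.04 + 401.98 = 1429.49
Landed cost (B) = invoice 206912.45 + 1429.49 + duty 27952.13 = 236294.07
Difference = |226466.92 − 236294.07| = 9827.15

Supplier A is cheaper by CHF 9827.15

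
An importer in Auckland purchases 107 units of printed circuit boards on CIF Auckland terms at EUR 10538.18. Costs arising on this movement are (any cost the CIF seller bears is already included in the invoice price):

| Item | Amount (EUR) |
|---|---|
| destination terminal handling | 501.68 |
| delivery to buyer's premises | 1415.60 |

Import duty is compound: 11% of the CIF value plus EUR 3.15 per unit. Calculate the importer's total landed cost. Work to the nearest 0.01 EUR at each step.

CIF: the seller pays costs through ocean freight and marine insurance to the destination port.
The CIF price already equals the CIF value: 10538.18
Ad valorem component: 10538.18 × 11% = 1159.20
Specific component: 107 × 3.15 = 337.05
Import duty = 1159.20 + 337.05 = 1496.25
Buyer bears: destination terminal 501.68 + delivery 1415.60 + duty 1496.25 = 3413.53
Landed cost = invoice 10538.18 + 3413.53 = 13951.71

Total landed cost: EUR 13951.71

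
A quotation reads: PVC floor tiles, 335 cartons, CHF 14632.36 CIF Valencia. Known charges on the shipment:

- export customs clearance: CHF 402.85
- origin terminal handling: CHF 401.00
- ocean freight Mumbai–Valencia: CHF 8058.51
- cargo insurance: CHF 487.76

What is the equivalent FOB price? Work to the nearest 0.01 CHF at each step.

FOB price: CHF 6086.09

Not relevant to the conversion: export clearance, origin terminal — on the seller under both CIF and FOB; already in the CIF price and stays in the FOB price.
From CIF to FOB, the seller no longer bears: freight, insurance.
FOB price = 14632.36 − 8058.51 − 487.76 = 6086.09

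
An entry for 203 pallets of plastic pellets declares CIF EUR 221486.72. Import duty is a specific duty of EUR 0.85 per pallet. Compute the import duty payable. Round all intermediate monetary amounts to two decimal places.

Import duty: EUR 172.55

Import duty = 203 × 0.85 = 172.55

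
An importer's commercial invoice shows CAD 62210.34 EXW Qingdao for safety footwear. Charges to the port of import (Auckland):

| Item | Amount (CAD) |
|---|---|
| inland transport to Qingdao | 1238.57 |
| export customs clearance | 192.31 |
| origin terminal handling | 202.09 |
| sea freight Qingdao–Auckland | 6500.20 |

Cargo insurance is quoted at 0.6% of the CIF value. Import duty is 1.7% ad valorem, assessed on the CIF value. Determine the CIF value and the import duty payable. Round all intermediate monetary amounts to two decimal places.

Let C be the CIF value. C = EXW price + pre-shipment costs + freight + 0.6% × C
C − 0.6% × C = 62210.34 + 1238.57 + 192.31 + 202.09 + 6500.20
0.994 × C = 70343.51
C = 70343.51 / 0.994 = 70768.12
Insurance premium = 0.6% × 70768.12 = 424.61
Import duty = 70768.12 × 1.7% = 1203.06

CIF value: CAD 70768.12; import duty: CAD 1203.06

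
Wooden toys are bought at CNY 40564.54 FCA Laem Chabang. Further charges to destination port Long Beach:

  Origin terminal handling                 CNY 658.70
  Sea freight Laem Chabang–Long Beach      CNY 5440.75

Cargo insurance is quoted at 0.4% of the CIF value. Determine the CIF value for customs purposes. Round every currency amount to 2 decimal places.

CIF value: CNY 46851.40

Let C be the CIF value. C = FCA price + pre-shipment costs + freight + 0.4% × C
C − 0.4% × C = 40564.54 + 658.70 + 5440.75
0.996 × C = 46663.99
C = 46663.99 / 0.996 = 46851.40
Insurance premium = 0.4% × 46851.40 = 187.41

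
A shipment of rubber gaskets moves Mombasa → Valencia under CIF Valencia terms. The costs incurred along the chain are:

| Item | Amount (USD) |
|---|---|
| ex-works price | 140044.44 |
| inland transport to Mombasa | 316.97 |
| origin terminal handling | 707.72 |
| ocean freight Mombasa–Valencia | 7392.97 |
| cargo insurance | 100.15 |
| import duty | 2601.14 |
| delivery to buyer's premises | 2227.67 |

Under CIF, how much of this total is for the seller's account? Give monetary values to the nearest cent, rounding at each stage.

CIF: the seller pays costs through ocean freight and marine insurance to the destination port.
Seller's account: goods 140044.44 + inland to port 316.97 + origin terminal 707.72 + freight 7392.97 + insurance 100.15 = 148562.25
Buyer's account: duty 2601.14 + delivery 2227.67 = 4828.81

Seller's account: USD 148562.25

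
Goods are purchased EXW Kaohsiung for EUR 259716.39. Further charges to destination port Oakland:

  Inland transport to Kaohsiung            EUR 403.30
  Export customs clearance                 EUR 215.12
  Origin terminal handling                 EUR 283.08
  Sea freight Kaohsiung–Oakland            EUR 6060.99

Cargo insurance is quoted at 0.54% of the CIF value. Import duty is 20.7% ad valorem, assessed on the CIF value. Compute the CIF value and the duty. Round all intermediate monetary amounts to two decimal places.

Let C be the CIF value. C = EXW price + pre-shipment costs + freight + 0.54% × C
C − 0.54% × C = 259716.39 + 403.30 + 215.12 + 283.08 + 6060.99
0.9946 × C = 266678.88
C = 266678.88 / 0.9946 = 268126.76
Insurance premium = 0.54% × 268126.76 = 1447.88
Import duty = 268126.76 × 20.7% = 55502.24

CIF value: EUR 268126.76; import duty: EUR 55502.24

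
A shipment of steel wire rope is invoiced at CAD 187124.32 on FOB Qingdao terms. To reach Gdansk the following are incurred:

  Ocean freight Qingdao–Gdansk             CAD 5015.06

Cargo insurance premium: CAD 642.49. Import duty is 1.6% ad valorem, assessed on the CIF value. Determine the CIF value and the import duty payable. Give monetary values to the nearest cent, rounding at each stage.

CIF = FOB price + freight + insurance
CIF = 187124.32 + 5015.06 + 642.49 = 192781.87
Import duty = 192781.87 × 1.6% = 3084.51

CIF value: CAD 192781.87; import duty: CAD 3084.51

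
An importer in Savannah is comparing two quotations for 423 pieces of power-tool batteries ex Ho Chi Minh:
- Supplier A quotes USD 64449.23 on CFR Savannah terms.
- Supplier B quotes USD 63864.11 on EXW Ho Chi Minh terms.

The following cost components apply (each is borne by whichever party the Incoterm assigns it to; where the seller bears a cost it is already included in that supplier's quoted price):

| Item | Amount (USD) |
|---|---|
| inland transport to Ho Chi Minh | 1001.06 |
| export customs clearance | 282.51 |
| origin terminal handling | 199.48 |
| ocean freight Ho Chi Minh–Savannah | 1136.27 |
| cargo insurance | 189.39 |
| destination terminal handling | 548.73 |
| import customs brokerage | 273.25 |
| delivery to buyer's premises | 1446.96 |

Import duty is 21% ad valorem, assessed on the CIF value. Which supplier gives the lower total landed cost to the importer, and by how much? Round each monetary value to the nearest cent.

Supplier A is cheaper by USD 2461.38

Supplier A (CFR):
CIF value = CFR price + insurance = 64449.23 + 189.39 = 64638.62
Import duty = 64638.62 × 21% = 13574.11
Buyer bears (A): 189.39 + 548.73 + 273.25 + 1446.96 = 2458.33
Landed cost (A) = invoice 64449.23 + 2458.33 + duty 13574.11 = 80481.67
Supplier B (EXW):
CIF value = EXW price + inland to port + export clearance + origin terminal + freight + insurance = 63864.11 + 1001.06 + 282.51 + 199.48 + 1136.27 + 189.39 = 66672.82
Import duty = 66672.82 × 21% = 14001.29
Buyer bears (B): 1001.06 + 282.51 + 199.48 + 1136.27 + 189.39 + 548.73 + 273.25 + 1446.96 = 5077.65
Landed cost (B) = invoice 63864.11 + 5077.65 + duty 14001.29 = 82943.05
Difference = |80481.67 − 82943.05| = 2461.38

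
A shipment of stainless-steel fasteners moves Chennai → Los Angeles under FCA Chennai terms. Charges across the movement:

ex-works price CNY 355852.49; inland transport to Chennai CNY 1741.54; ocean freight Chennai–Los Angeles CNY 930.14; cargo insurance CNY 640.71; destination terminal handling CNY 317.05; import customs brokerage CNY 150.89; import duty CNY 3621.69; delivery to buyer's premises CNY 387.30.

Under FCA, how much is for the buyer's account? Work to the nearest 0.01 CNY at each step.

Buyer's account: CNY 6047.78

FCA: the seller delivers export-cleared goods to the carrier; the buyer bears costs from that point.
Seller's account: goods 355852.49 + inland to port 1741.54 = 357594.03
Buyer's account: freight 930.14 + insurance 640.71 + destination terminal 317.05 + brokerage 150.89 + duty 3621.69 + delivery 387.30 = 6047.78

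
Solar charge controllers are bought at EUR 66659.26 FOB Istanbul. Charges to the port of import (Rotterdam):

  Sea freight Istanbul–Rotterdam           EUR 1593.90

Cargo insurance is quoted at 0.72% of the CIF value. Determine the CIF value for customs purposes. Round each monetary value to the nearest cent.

Let C be the CIF value. C = FOB price + freight + 0.72% × C
C − 0.72% × C = 66659.26 + 1593.90
0.9928 × C = 68253.16
C = 68253.16 / 0.9928 = 68748.15
Insurance premium = 0.72% × 68748.15 = 494.99

CIF value: EUR 68748.15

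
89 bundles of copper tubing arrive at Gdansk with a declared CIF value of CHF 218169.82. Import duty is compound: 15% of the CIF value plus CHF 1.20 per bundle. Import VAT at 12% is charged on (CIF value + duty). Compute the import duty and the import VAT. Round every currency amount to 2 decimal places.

Import duty: CHF 32832.27; import VAT: CHF 30120.25

Ad valorem component: 218169.82 × 15% = 32725.47
Specific component: 89 × 1.20 = 106.80
Import duty = 32725.47 + 106.80 = 32832.27
VAT base = CIF + duty = 218169.82 + 32832.27 = 251002.09
Import VAT = 251002.09 × 12% = 30120.25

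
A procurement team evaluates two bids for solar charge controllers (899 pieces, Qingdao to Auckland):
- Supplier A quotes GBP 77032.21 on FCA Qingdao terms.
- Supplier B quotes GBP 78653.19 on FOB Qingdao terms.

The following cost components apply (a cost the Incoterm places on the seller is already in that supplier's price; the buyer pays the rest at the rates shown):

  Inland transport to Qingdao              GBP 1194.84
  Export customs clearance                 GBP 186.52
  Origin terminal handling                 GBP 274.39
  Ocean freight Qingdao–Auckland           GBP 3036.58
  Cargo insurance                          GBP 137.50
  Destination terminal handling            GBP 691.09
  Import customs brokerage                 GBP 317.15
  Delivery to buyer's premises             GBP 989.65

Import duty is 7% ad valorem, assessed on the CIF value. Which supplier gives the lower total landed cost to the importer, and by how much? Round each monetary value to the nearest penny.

Supplier A (FCA):
CIF value = FCA price + origin terminal + freight + insurance = 77032.21 + 274.39 + 3036.58 + 137.50 = 80480.68
Import duty = 80480.68 × 7% = 5633.65
Buyer bears (A): 274.39 + 3036.58 + 137.50 + 691.09 + 317.15 + 989.65 = 5446.36
Landed cost (A) = invoice 77032.21 + 5446.36 + duty 5633.65 = 88112.22
Supplier B (FOB):
CIF value = FOB price + freight + insurance = 78653.19 + 3036.58 + 137.50 = 81827.27
Import duty = 81827.27 × 7% = 5727.91
Buyer bears (B): 3036.58 + 137.50 + 691.09 + 317.15 + 989.65 = 5171.97
Landed cost (B) = invoice 78653.19 + 5171.97 + duty 5727.91 = 89553.07
Difference = |88112.22 − 89553.07| = 1440.85

Supplier A is cheaper by GBP 1440.85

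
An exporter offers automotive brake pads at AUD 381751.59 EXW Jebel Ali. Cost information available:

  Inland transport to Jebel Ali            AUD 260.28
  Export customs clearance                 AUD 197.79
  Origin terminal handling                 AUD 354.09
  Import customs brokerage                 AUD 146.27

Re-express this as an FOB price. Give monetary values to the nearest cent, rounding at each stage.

FOB price: AUD 382563.75

Not relevant to the conversion: brokerage — on the buyer under both terms; not part of either seller's price.
From EXW to FOB, the seller additionally bears: inland to port, export clearance, origin terminal.
FOB price = 381751.59 + 260.28 + 197.79 + 354.09 = 382563.75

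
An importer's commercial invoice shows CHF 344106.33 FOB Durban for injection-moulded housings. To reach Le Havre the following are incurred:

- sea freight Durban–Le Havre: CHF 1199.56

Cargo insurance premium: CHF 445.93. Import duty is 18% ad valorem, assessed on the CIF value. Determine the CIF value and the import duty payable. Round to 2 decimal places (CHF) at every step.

CIF value: CHF 345751.82; import duty: CHF 62235.33

CIF = FOB price + freight + insurance
CIF = 344106.33 + 1199.56 + 445.93 = 345751.82
Import duty = 345751.82 × 18% = 62235.33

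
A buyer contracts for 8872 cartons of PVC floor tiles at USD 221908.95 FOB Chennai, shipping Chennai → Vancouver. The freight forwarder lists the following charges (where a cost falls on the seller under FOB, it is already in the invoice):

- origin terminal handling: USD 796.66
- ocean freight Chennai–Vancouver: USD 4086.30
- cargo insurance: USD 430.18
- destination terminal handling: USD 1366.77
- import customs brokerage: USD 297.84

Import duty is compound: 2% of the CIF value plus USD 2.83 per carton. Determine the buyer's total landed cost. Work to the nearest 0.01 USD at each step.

FOB: the seller bears costs until goods are on board at the origin port; the buyer bears freight, insurance and all costs thereafter.
Already in the invoice (seller's account under FOB): origin terminal — exclude.
CIF value = FOB price + freight + insurance = 221908.95 + 4086.30 + 430.18 = 226425.43
Ad valorem component: 226425.43 × 2% = 4528.51
Specific component: 8872 × 2.83 = 25107.76
Import duty = 4528.51 + 25107.76 = 29636.27
Buyer bears: freight 4086.30 + insurance 430.18 + destination terminal 1366.77 + brokerage 297.84 + duty 29636.27 = 35817.36
Landed cost = invoice 221908.95 + 35817.36 = 257726.31

Total landed cost: USD 257726.31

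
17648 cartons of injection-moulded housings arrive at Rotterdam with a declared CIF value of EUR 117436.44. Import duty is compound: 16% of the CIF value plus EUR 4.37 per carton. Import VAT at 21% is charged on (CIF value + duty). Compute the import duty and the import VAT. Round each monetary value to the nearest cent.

Import duty: EUR 95911.59; import VAT: EUR 44803.09

Ad valorem component: 117436.44 × 16% = 18789.83
Specific component: 17648 × 4.37 = 77121.76
Import duty = 18789.83 + 77121.76 = 95911.59
VAT base = CIF + duty = 117436.44 + 95911.59 = 213348.03
Import VAT = 213348.03 × 21% = 44803.09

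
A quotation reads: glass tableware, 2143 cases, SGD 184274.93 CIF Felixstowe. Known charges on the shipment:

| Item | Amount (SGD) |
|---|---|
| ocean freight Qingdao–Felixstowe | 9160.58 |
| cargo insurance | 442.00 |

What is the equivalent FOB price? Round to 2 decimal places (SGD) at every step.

FOB price: SGD 174672.35

From CIF to FOB, the seller no longer bears: freight, insurance.
FOB price = 184274.93 − 9160.58 − 442.00 = 174672.35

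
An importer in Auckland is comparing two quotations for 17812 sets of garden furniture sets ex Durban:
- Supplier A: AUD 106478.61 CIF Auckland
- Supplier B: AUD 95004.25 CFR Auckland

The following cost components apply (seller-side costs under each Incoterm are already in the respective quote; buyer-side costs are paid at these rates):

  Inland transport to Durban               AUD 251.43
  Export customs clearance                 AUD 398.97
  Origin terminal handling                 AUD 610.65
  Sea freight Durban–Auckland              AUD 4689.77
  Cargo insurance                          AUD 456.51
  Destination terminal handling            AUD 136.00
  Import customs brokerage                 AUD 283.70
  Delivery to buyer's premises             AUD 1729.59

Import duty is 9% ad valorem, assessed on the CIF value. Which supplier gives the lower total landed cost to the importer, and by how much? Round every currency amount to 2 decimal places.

Supplier B is cheaper by AUD 12009.45

Supplier A (CIF):
The CIF price already equals the CIF value: 106478.61
Import duty = 106478.61 × 9% = 9583.07
Buyer bears (A): 136.00 + 283.70 + 1729.59 = 2149.29
Landed cost (A) = invoice 106478.61 + 2149.29 + duty 9583.07 = 118210.97
Supplier B (CFR):
CIF value = CFR price + insurance = 95004.25 + 456.51 = 95460.76
Import duty = 95460.76 × 9% = 8591.47
Buyer bears (B): 456.51 + 136.00 + 283.70 + 1729.59 = 2605.80
Landed cost (B) = invoice 95004.25 + 2605.80 + duty 8591.47 = 106201.52
Difference = |118210.97 − 106201.52| = 12009.45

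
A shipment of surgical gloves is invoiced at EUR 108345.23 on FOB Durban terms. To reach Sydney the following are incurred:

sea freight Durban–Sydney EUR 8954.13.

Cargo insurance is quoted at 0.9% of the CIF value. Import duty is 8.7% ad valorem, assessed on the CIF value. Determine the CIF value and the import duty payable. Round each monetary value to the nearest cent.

CIF value: EUR 118364.64; import duty: EUR 10297.72

Let C be the CIF value. C = FOB price + freight + 0.9% × C
C − 0.9% × C = 108345.23 + 8954.13
0.991 × C = 117299.36
C = 117299.36 / 0.991 = 118364.64
Insurance premium = 0.9% × 118364.64 = 1065.28
Import duty = 118364.64 × 8.7% = 10297.72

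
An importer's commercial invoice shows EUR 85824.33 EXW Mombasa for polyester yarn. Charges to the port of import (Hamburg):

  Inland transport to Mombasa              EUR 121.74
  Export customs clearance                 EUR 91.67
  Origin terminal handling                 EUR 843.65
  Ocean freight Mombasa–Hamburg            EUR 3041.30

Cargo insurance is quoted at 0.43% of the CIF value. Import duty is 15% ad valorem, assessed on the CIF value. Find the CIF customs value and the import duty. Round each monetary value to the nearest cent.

CIF value: EUR 90311.03; import duty: EUR 13546.65

Let C be the CIF value. C = EXW price + pre-shipment costs + freight + 0.43% × C
C − 0.43% × C = 85824.33 + 121.74 + 91.67 + 843.65 + 3041.30
0.9957 × C = 89922.69
C = 89922.69 / 0.9957 = 90311.03
Insurance premium = 0.43% × 90311.03 = 388.34
Import duty = 90311.03 × 15% = 13546.65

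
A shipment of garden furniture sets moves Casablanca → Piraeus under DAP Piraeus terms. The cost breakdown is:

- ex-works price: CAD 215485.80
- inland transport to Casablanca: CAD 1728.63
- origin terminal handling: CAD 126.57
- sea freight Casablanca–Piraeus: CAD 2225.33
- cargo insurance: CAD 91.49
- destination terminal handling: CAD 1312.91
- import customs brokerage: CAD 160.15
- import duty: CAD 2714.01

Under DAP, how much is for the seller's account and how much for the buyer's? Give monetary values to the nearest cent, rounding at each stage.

DAP: the seller bears all costs to the named destination except import duty and clearance.
Seller's account: goods 215485.80 + inland to port 1728.63 + origin terminal 126.57 + freight 2225.33 + insurance 91.49 + destination terminal 1312.91 = 220970.73
Buyer's account: brokerage 160.15 + duty 2714.01 = 2874.16

Seller: CAD 220970.73; buyer: CAD 2874.16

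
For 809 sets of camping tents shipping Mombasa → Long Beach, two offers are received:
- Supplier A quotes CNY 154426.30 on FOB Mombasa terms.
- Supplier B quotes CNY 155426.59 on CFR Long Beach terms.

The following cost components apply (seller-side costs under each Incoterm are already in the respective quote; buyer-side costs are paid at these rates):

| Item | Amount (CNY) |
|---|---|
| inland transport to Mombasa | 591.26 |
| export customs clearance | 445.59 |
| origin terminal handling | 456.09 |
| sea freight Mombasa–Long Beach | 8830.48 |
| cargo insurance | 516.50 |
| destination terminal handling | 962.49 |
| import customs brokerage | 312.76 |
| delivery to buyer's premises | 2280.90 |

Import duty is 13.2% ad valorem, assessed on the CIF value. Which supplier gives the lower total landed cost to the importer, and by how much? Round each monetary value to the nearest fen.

Supplier A (FOB):
CIF value = FOB price + freight + insurance = 154426.30 + 8830.48 + 516.50 = 163773.28
Import duty = 163773.28 × 13.2% = 21618.07
Buyer bears (A): 8830.48 + 516.50 + 962.49 + 312.76 + 2280.90 = 12903.13
Landed cost (A) = invoice 154426.30 + 12903.13 + duty 21618.07 = 188947.50
Supplier B (CFR):
CIF value = CFR price + insurance = 155426.59 + 516.50 = 155943.09
Import duty = 155943.09 × 13.2% = 20584.49
Buyer bears (B): 516.50 + 962.49 + 312.76 + 2280.90 = 4072.65
Landed cost (B) = invoice 155426.59 + 4072.65 + duty 20584.49 = 180083.73
Difference = |188947.50 − 180083.73| = 8863.77

Supplier B is cheaper by CNY 8863.77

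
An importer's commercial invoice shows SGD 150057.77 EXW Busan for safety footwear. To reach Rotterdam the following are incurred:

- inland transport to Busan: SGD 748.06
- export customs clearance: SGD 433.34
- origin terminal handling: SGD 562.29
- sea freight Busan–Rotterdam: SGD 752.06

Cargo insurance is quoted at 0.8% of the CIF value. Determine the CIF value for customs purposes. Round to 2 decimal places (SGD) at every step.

CIF value: SGD 153783.79

Let C be the CIF value. C = EXW price + pre-shipment costs + freight + 0.8% × C
C − 0.8% × C = 150057.77 + 748.06 + 433.34 + 562.29 + 752.06
0.992 × C = 152553.52
C = 152553.52 / 0.992 = 153783.79
Insurance premium = 0.8% × 153783.79 = 1230.27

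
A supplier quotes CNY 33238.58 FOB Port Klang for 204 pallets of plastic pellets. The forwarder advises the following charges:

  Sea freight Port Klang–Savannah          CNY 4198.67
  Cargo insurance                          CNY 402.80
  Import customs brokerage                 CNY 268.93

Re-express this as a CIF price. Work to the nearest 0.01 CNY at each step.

CIF price: CNY 37840.05

Not relevant to the conversion: brokerage — on the buyer under both terms; not part of either seller's price.
From FOB to CIF, the seller additionally bears: freight, insurance.
CIF price = 33238.58 + 4198.67 + 402.80 = 37840.05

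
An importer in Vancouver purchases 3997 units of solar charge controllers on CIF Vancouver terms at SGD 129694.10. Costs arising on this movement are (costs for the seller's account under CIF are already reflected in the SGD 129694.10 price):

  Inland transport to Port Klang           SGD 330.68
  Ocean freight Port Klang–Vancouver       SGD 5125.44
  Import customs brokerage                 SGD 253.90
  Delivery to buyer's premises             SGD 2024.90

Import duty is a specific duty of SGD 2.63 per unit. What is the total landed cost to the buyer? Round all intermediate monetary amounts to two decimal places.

CIF: the seller pays costs through ocean freight and marine insurance to the destination port.
Already in the invoice (seller's account under CIF): inland to port, freight — exclude.
The CIF price already equals the CIF value: 129694.10
Import duty = 3997 × 2.63 = 10512.11
Buyer bears: brokerage 253.90 + delivery 2024.90 + duty 10512.11 = 12790.91
Landed cost = invoice 129694.10 + 12790.91 = 142485.01

Total landed cost: SGD 142485.01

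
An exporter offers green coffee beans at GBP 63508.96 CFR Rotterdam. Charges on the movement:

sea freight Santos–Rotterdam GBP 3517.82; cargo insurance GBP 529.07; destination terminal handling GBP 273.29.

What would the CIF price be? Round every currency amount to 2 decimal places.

CIF price: GBP 64038.03

Not relevant to the conversion: freight — on the seller under both CFR and CIF; already in the CFR price and stays in the CIF price. destination terminal — on the buyer under both terms; not part of either seller's price.
From CFR to CIF, the seller additionally bears: insurance.
CIF price = 63508.96 + 529.07 = 64038.03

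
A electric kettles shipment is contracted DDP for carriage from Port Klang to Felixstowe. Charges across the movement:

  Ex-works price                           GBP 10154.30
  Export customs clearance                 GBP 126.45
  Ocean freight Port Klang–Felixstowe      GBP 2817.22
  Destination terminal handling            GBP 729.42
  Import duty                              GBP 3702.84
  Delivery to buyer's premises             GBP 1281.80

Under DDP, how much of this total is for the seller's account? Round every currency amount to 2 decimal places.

Seller's account: GBP 18812.03

DDP: the seller bears all costs including import duty.
Seller's account: goods 10154.30 + export clearance 126.45 + freight 2817.22 + destination terminal 729.42 + duty 3702.84 + delivery 1281.80 = 18812.03
Buyer's account: 0.00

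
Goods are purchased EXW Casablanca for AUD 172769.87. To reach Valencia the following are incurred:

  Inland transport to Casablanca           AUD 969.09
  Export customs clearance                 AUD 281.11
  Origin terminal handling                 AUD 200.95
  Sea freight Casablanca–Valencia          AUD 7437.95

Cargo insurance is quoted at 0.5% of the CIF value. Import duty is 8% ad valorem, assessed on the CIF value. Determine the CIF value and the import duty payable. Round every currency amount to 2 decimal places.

Let C be the CIF value. C = EXW price + pre-shipment costs + freight + 0.5% × C
C − 0.5% × C = 172769.87 + 969.09 + 281.11 + 200.95 + 7437.95
0.995 × C = 181658.97
C = 181658.97 / 0.995 = 182571.83
Insurance premium = 0.5% × 182571.83 = 912.86
Import duty = 182571.83 × 8% = 14605.75

CIF value: AUD 182571.83; import duty: AUD 14605.75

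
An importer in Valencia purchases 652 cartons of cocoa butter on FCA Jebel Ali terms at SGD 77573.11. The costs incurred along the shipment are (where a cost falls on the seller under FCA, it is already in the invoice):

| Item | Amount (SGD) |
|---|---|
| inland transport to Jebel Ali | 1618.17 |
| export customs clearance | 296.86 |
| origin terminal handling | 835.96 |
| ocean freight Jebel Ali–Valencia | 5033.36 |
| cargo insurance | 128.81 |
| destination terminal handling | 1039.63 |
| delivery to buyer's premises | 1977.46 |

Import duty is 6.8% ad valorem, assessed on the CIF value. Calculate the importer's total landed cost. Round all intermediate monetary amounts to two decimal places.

FCA: the seller delivers export-cleared goods to the carrier; the buyer bears costs from that point.
Already in the invoice (seller's account under FCA): inland to port, export clearance — exclude.
CIF value = FCA price + origin terminal + freight + insurance = 77573.11 + 835.96 + 5033.36 + 128.81 = 83571.24
Import duty = 83571.24 × 6.8% = 5682.84
Buyer bears: origin terminal 835.96 + freight 5033.36 + insurance 128.81 + destination terminal 1039.63 + delivery 1977.46 + duty 5682.84 = 14698.06
Landed cost = invoice 77573.11 + 14698.06 = 92271.17

Total landed cost: SGD 92271.17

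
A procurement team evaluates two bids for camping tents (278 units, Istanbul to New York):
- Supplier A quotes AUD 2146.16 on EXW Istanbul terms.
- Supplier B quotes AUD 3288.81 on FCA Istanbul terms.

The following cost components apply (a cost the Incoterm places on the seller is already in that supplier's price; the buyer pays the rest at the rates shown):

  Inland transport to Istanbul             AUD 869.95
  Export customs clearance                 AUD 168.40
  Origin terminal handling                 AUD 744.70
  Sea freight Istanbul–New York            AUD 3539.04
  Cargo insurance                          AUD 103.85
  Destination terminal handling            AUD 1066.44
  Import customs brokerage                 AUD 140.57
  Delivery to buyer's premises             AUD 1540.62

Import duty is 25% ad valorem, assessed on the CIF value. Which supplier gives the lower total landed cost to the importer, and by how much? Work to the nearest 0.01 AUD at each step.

Supplier A (EXW):
CIF value = EXW price + inland to port + export clearance + origin terminal + freight + insurance = 2146.16 + 869.95 + 168.40 + 744.70 + 3539.04 + 103.85 = 7572.10
Import duty = 7572.10 × 25% = 1893.03
Buyer bears (A): 869.95 + 168.40 + 744.70 + 3539.04 + 103.85 + 1066.44 + 140.57 + 1540.62 = 8173.57
Landed cost (A) = invoice 2146.16 + 8173.57 + duty 1893.03 = 12212.76
Supplier B (FCA):
CIF value = FCA price + origin terminal + freight + insurance = 3288.81 + 744.70 + 3539.04 + 103.85 = 7676.40
Import duty = 7676.40 × 25% = 1919.10
Buyer bears (B): 744.70 + 3539.04 + 103.85 + 1066.44 + 140.57 + 1540.62 = 7135.22
Landed cost (B) = invoice 3288.81 + 7135.22 + duty 1919.10 = 12343.13
Difference = |12212.76 − 12343.13| = 130.37

Supplier A is cheaper by AUD 130.37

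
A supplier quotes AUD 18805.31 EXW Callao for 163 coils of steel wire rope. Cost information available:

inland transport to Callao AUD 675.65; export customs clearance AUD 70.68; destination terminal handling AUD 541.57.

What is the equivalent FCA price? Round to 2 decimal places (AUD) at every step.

FCA price: AUD 19551.64

Not relevant to the conversion: destination terminal — on the buyer under both terms; not part of either seller's price.
From EXW to FCA, the seller additionally bears: inland to port, export clearance.
FCA price = 18805.31 + 675.65 + 70.68 = 19551.64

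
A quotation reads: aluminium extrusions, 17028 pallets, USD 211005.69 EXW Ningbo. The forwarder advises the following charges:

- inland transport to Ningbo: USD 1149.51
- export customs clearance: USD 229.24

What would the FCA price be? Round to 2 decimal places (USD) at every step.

From EXW to FCA, the seller additionally bears: inland to port, export clearance.
FCA price = 211005.69 + 1149.51 + 229.24 = 212384.44

FCA price: USD 212384.44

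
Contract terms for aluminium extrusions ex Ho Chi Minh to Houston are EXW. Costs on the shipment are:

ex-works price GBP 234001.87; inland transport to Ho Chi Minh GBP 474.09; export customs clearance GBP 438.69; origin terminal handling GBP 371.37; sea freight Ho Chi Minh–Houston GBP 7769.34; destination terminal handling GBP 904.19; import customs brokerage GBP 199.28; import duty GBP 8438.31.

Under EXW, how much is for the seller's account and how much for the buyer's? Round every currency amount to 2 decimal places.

EXW: the seller makes goods available at their premises; the buyer bears all onward costs.
Seller's account: goods 234001.87 = 234001.87
Buyer's account: inland to port 474.09 + export clearance 438.69 + origin terminal 371.37 + freight 7769.34 + destination terminal 904.19 + brokerage 199.28 + duty 8438.31 = 18595.27

Seller: GBP 234001.87; buyer: GBP 18595.27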